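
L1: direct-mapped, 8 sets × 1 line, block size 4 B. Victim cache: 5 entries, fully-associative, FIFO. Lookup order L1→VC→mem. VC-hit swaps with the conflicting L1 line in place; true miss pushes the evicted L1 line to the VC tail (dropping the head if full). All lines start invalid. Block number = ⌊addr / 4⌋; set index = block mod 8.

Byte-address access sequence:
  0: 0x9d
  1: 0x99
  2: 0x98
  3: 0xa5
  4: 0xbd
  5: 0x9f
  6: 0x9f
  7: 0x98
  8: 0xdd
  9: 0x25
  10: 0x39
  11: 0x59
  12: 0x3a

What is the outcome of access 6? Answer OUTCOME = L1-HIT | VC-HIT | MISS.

OUTCOME = L1-HIT

0: 0x9d (blk 39, set 7) → MISS  vc=[]
1: 0x99 (blk 38, set 6) → MISS  vc=[]
2: 0x98 (blk 38, set 6) → L1-HIT  vc=[]
3: 0xa5 (blk 41, set 1) → MISS  vc=[]
4: 0xbd (blk 47, set 7) → MISS  vc=[39]
5: 0x9f (blk 39, set 7) → VC-HIT  vc=[47]
6: 0x9f (blk 39, set 7) → L1-HIT  vc=[47]
7: 0x98 (blk 38, set 6) → L1-HIT  vc=[47]
8: 0xdd (blk 55, set 7) → MISS  vc=[47, 39]
9: 0x25 (blk 9, set 1) → MISS  vc=[47, 39, 41]
10: 0x39 (blk 14, set 6) → MISS  vc=[47, 39, 41, 38]
11: 0x59 (blk 22, set 6) → MISS  vc=[47, 39, 41, 38, 14]
12: 0x3a (blk 14, set 6) → VC-HIT  vc=[47, 39, 41, 38, 22]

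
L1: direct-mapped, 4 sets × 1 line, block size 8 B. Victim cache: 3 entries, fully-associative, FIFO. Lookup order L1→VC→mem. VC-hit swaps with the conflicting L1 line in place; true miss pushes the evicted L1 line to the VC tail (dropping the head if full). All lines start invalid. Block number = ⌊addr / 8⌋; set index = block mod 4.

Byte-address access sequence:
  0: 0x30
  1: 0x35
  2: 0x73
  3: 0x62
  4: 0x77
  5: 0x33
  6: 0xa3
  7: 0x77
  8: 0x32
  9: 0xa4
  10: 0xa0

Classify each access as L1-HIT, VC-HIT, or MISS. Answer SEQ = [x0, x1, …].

SEQ = [MISS, L1-HIT, MISS, MISS, L1-HIT, VC-HIT, MISS, VC-HIT, VC-HIT, L1-HIT, L1-HIT]

#0 0x30→b6/s2 MISS; vc=[]
#1 0x35→b6/s2 L1-HIT; vc=[]
#2 0x73→b14/s2 MISS; vc=[6]
#3 0x62→b12/s0 MISS; vc=[6]
#4 0x77→b14/s2 L1-HIT; vc=[6]
#5 0x33→b6/s2 VC-HIT; vc=[14]
#6 0xa3→b20/s0 MISS; vc=[14,12]
#7 0x77→b14/s2 VC-HIT; vc=[6,12]
#8 0x32→b6/s2 VC-HIT; vc=[14,12]
#9 0xa4→b20/s0 L1-HIT; vc=[14,12]
#10 0xa0→b20/s0 L1-HIT; vc=[14,12]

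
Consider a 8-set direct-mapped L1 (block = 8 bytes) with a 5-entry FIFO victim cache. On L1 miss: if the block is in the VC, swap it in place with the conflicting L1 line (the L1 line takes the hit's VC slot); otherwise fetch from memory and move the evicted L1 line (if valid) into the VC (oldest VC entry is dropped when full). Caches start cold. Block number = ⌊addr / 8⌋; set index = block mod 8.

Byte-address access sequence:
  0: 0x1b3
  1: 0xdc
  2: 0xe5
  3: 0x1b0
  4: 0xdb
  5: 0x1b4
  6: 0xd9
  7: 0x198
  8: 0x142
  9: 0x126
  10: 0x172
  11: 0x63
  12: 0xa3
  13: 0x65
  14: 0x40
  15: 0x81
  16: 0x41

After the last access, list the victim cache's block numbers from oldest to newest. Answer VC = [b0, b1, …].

VC = [54, 36, 20, 40, 16]

0: 0x1b3 (blk 54, set 6) → MISS  vc=[]
1: 0xdc (blk 27, set 3) → MISS  vc=[]
2: 0xe5 (blk 28, set 4) → MISS  vc=[]
3: 0x1b0 (blk 54, set 6) → L1-HIT  vc=[]
4: 0xdb (blk 27, set 3) → L1-HIT  vc=[]
5: 0x1b4 (blk 54, set 6) → L1-HIT  vc=[]
6: 0xd9 (blk 27, set 3) → L1-HIT  vc=[]
7: 0x198 (blk 51, set 3) → MISS  vc=[27]
8: 0x142 (blk 40, set 0) → MISS  vc=[27]
9: 0x126 (blk 36, set 4) → MISS  vc=[27, 28]
10: 0x172 (blk 46, set 6) → MISS  vc=[27, 28, 54]
11: 0x63 (blk 12, set 4) → MISS  vc=[27, 28, 54, 36]
12: 0xa3 (blk 20, set 4) → MISS  vc=[27, 28, 54, 36, 12]
13: 0x65 (blk 12, set 4) → VC-HIT  vc=[27, 28, 54, 36, 20]
14: 0x40 (blk 8, set 0) → MISS  vc=[28, 54, 36, 20, 40]
15: 0x81 (blk 16, set 0) → MISS  vc=[54, 36, 20, 40, 8]
16: 0x41 (blk 8, set 0) → VC-HIT  vc=[54, 36, 20, 40, 16]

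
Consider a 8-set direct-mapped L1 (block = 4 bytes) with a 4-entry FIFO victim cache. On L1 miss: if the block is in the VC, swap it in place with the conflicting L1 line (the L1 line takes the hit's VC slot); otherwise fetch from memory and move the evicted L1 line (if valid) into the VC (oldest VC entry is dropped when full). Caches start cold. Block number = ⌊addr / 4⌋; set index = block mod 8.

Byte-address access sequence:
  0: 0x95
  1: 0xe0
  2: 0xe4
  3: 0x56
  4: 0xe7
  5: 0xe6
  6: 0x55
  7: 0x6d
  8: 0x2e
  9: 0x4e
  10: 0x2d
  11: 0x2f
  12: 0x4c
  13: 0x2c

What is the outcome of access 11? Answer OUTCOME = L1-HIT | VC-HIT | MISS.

  [0] addr=0x95 blk=37 s=5: MISS | VC []
  [1] addr=0xe0 blk=56 s=0: MISS | VC []
  [2] addr=0xe4 blk=57 s=1: MISS | VC []
  [3] addr=0x56 blk=21 s=5: MISS | VC [37]
  [4] addr=0xe7 blk=57 s=1: L1-HIT | VC [37]
  [5] addr=0xe6 blk=57 s=1: L1-HIT | VC [37]
  [6] addr=0x55 blk=21 s=5: L1-HIT | VC [37]
  [7] addr=0x6d blk=27 s=3: MISS | VC [37]
  [8] addr=0x2e blk=11 s=3: MISS | VC [37, 27]
  [9] addr=0x4e blk=19 s=3: MISS | VC [37, 27, 11]
  [10] addr=0x2d blk=11 s=3: VC-HIT | VC [37, 27, 19]
  [11] addr=0x2f blk=11 s=3: L1-HIT | VC [37, 27, 19]
  [12] addr=0x4c blk=19 s=3: VC-HIT | VC [37, 27, 11]
  [13] addr=0x2c blk=11 s=3: VC-HIT | VC [37, 27, 19]

OUTCOME = L1-HIT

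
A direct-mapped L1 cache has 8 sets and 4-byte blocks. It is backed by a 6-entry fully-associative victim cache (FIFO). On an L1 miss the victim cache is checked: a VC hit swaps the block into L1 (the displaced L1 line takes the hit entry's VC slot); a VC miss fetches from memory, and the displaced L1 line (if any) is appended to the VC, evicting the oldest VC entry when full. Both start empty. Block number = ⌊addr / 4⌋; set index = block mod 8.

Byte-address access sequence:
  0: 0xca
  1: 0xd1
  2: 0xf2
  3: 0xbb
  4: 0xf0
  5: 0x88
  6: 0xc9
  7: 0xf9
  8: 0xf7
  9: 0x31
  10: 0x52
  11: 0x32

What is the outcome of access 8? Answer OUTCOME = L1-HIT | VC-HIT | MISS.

  [0] addr=0xca blk=50 s=2: MISS | VC []
  [1] addr=0xd1 blk=52 s=4: MISS | VC []
  [2] addr=0xf2 blk=60 s=4: MISS | VC [52]
  [3] addr=0xbb blk=46 s=6: MISS | VC [52]
  [4] addr=0xf0 blk=60 s=4: L1-HIT | VC [52]
  [5] addr=0x88 blk=34 s=2: MISS | VC [52, 50]
  [6] addr=0xc9 blk=50 s=2: VC-HIT | VC [52, 34]
  [7] addr=0xf9 blk=62 s=6: MISS | VC [52, 34, 46]
  [8] addr=0xf7 blk=61 s=5: MISS | VC [52, 34, 46]
  [9] addr=0x31 blk=12 s=4: MISS | VC [52, 34, 46, 60]
  [10] addr=0x52 blk=20 s=4: MISS | VC [52, 34, 46, 60, 12]
  [11] addr=0x32 blk=12 s=4: VC-HIT | VC [52, 34, 46, 60, 20]

OUTCOME = MISS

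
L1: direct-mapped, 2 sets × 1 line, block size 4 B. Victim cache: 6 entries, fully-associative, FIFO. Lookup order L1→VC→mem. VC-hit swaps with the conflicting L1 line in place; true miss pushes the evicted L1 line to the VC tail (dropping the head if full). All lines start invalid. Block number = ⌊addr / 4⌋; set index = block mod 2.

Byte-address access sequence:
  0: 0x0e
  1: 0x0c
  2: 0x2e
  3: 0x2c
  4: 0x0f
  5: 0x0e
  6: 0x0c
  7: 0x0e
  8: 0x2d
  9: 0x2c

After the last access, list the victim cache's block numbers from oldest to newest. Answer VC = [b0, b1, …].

VC = [3]

  [0] addr=0xe blk=3 s=1: MISS | VC []
  [1] addr=0xc blk=3 s=1: L1-HIT | VC []
  [2] addr=0x2e blk=11 s=1: MISS | VC [3]
  [3] addr=0x2c blk=11 s=1: L1-HIT | VC [3]
  [4] addr=0xf blk=3 s=1: VC-HIT | VC [11]
  [5] addr=0xe blk=3 s=1: L1-HIT | VC [11]
  [6] addr=0xc blk=3 s=1: L1-HIT | VC [11]
  [7] addr=0xe blk=3 s=1: L1-HIT | VC [11]
  [8] addr=0x2d blk=11 s=1: VC-HIT | VC [3]
  [9] addr=0x2c blk=11 s=1: L1-HIT | VC [3]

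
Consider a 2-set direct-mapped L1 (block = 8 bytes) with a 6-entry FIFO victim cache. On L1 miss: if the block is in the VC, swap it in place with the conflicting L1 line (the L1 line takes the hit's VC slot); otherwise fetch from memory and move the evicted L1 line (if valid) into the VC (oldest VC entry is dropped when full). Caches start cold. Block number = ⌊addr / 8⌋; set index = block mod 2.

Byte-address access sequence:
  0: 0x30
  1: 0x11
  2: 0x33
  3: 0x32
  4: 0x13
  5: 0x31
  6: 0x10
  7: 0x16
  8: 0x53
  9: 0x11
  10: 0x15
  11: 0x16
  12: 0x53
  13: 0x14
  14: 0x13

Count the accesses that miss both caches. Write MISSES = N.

MISSES = 3

  [0] addr=0x30 blk=6 s=0: MISS | VC []
  [1] addr=0x11 blk=2 s=0: MISS | VC [6]
  [2] addr=0x33 blk=6 s=0: VC-HIT | VC [2]
  [3] addr=0x32 blk=6 s=0: L1-HIT | VC [2]
  [4] addr=0x13 blk=2 s=0: VC-HIT | VC [6]
  [5] addr=0x31 blk=6 s=0: VC-HIT | VC [2]
  [6] addr=0x10 blk=2 s=0: VC-HIT | VC [6]
  [7] addr=0x16 blk=2 s=0: L1-HIT | VC [6]
  [8] addr=0x53 blk=10 s=0: MISS | VC [6, 2]
  [9] addr=0x11 blk=2 s=0: VC-HIT | VC [6, 10]
  [10] addr=0x15 blk=2 s=0: L1-HIT | VC [6, 10]
  [11] addr=0x16 blk=2 s=0: L1-HIT | VC [6, 10]
  [12] addr=0x53 blk=10 s=0: VC-HIT | VC [6, 2]
  [13] addr=0x14 blk=2 s=0: VC-HIT | VC [6, 10]
  [14] addr=0x13 blk=2 s=0: L1-HIT | VC [6, 10]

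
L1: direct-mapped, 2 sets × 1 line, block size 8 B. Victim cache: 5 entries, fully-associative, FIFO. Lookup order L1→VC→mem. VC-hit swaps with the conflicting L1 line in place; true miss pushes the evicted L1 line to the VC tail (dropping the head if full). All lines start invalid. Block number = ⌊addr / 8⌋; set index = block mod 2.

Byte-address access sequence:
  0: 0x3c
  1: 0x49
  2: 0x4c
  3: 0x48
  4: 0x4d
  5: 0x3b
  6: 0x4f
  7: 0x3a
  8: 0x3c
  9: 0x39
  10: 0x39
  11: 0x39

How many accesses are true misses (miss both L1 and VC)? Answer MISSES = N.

#0 0x3c→b7/s1 MISS; vc=[]
#1 0x49→b9/s1 MISS; vc=[7]
#2 0x4c→b9/s1 L1-HIT; vc=[7]
#3 0x48→b9/s1 L1-HIT; vc=[7]
#4 0x4d→b9/s1 L1-HIT; vc=[7]
#5 0x3b→b7/s1 VC-HIT; vc=[9]
#6 0x4f→b9/s1 VC-HIT; vc=[7]
#7 0x3a→b7/s1 VC-HIT; vc=[9]
#8 0x3c→b7/s1 L1-HIT; vc=[9]
#9 0x39→b7/s1 L1-HIT; vc=[9]
#10 0x39→b7/s1 L1-HIT; vc=[9]
#11 0x39→b7/s1 L1-HIT; vc=[9]

MISSES = 2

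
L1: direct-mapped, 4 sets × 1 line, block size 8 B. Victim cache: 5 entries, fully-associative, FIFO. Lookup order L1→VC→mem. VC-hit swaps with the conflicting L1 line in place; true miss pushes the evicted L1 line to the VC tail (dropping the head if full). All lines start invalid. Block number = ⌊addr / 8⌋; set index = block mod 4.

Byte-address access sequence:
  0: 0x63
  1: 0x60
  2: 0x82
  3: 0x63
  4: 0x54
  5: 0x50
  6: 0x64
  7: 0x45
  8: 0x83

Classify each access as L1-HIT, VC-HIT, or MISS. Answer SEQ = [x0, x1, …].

SEQ = [MISS, L1-HIT, MISS, VC-HIT, MISS, L1-HIT, L1-HIT, MISS, VC-HIT]

0: 0x63 (blk 12, set 0) → MISS  vc=[]
1: 0x60 (blk 12, set 0) → L1-HIT  vc=[]
2: 0x82 (blk 16, set 0) → MISS  vc=[12]
3: 0x63 (blk 12, set 0) → VC-HIT  vc=[16]
4: 0x54 (blk 10, set 2) → MISS  vc=[16]
5: 0x50 (blk 10, set 2) → L1-HIT  vc=[16]
6: 0x64 (blk 12, set 0) → L1-HIT  vc=[16]
7: 0x45 (blk 8, set 0) → MISS  vc=[16, 12]
8: 0x83 (blk 16, set 0) → VC-HIT  vc=[8, 12]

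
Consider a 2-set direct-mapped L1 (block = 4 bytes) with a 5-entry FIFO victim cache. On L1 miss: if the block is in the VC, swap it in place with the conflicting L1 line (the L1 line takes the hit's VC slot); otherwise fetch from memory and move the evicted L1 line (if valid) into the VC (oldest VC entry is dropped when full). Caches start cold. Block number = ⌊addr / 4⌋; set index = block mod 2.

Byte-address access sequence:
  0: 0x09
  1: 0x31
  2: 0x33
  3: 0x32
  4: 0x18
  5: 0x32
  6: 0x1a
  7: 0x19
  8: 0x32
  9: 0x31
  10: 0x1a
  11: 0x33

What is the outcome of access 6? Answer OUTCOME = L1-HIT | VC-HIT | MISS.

#0 0x9→b2/s0 MISS; vc=[]
#1 0x31→b12/s0 MISS; vc=[2]
#2 0x33→b12/s0 L1-HIT; vc=[2]
#3 0x32→b12/s0 L1-HIT; vc=[2]
#4 0x18→b6/s0 MISS; vc=[2,12]
#5 0x32→b12/s0 VC-HIT; vc=[2,6]
#6 0x1a→b6/s0 VC-HIT; vc=[2,12]
#7 0x19→b6/s0 L1-HIT; vc=[2,12]
#8 0x32→b12/s0 VC-HIT; vc=[2,6]
#9 0x31→b12/s0 L1-HIT; vc=[2,6]
#10 0x1a→b6/s0 VC-HIT; vc=[2,12]
#11 0x33→b12/s0 VC-HIT; vc=[2,6]

OUTCOME = VC-HIT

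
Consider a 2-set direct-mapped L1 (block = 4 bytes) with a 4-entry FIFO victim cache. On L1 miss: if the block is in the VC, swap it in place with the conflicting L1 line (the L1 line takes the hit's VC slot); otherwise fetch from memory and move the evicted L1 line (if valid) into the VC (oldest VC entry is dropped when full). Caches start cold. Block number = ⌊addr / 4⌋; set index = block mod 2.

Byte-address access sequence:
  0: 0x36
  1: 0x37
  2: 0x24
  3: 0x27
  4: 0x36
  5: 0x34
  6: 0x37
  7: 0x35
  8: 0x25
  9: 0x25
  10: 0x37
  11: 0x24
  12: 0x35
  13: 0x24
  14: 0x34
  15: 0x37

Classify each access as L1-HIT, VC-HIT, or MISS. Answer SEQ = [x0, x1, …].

SEQ = [MISS, L1-HIT, MISS, L1-HIT, VC-HIT, L1-HIT, L1-HIT, L1-HIT, VC-HIT, L1-HIT, VC-HIT, VC-HIT, VC-HIT, VC-HIT, VC-HIT, L1-HIT]

#0 0x36→b13/s1 MISS; vc=[]
#1 0x37→b13/s1 L1-HIT; vc=[]
#2 0x24→b9/s1 MISS; vc=[13]
#3 0x27→b9/s1 L1-HIT; vc=[13]
#4 0x36→b13/s1 VC-HIT; vc=[9]
#5 0x34→b13/s1 L1-HIT; vc=[9]
#6 0x37→b13/s1 L1-HIT; vc=[9]
#7 0x35→b13/s1 L1-HIT; vc=[9]
#8 0x25→b9/s1 VC-HIT; vc=[13]
#9 0x25→b9/s1 L1-HIT; vc=[13]
#10 0x37→b13/s1 VC-HIT; vc=[9]
#11 0x24→b9/s1 VC-HIT; vc=[13]
#12 0x35→b13/s1 VC-HIT; vc=[9]
#13 0x24→b9/s1 VC-HIT; vc=[13]
#14 0x34→b13/s1 VC-HIT; vc=[9]
#15 0x37→b13/s1 L1-HIT; vc=[9]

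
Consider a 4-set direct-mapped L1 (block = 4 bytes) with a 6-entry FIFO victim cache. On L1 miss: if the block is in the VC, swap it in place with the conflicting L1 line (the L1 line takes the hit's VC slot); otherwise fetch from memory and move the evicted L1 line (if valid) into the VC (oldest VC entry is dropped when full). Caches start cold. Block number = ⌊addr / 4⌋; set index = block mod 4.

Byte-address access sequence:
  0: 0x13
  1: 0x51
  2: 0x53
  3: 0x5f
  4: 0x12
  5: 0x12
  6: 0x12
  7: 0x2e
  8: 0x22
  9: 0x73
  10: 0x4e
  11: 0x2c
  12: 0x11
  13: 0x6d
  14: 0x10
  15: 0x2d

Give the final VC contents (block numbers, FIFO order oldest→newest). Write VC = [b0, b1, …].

  [0] addr=0x13 blk=4 s=0: MISS | VC []
  [1] addr=0x51 blk=20 s=0: MISS | VC [4]
  [2] addr=0x53 blk=20 s=0: L1-HIT | VC [4]
  [3] addr=0x5f blk=23 s=3: MISS | VC [4]
  [4] addr=0x12 blk=4 s=0: VC-HIT | VC [20]
  [5] addr=0x12 blk=4 s=0: L1-HIT | VC [20]
  [6] addr=0x12 blk=4 s=0: L1-HIT | VC [20]
  [7] addr=0x2e blk=11 s=3: MISS | VC [20, 23]
  [8] addr=0x22 blk=8 s=0: MISS | VC [20, 23, 4]
  [9] addr=0x73 blk=28 s=0: MISS | VC [20, 23, 4, 8]
  [10] addr=0x4e blk=19 s=3: MISS | VC [20, 23, 4, 8, 11]
  [11] addr=0x2c blk=11 s=3: VC-HIT | VC [20, 23, 4, 8, 19]
  [12] addr=0x11 blk=4 s=0: VC-HIT | VC [20, 23, 28, 8, 19]
  [13] addr=0x6d blk=27 s=3: MISS | VC [20, 23, 28, 8, 19, 11]
  [14] addr=0x10 blk=4 s=0: L1-HIT | VC [20, 23, 28, 8, 19, 11]
  [15] addr=0x2d blk=11 s=3: VC-HIT | VC [20, 23, 28, 8, 19, 27]

VC = [20, 23, 28, 8, 19, 27]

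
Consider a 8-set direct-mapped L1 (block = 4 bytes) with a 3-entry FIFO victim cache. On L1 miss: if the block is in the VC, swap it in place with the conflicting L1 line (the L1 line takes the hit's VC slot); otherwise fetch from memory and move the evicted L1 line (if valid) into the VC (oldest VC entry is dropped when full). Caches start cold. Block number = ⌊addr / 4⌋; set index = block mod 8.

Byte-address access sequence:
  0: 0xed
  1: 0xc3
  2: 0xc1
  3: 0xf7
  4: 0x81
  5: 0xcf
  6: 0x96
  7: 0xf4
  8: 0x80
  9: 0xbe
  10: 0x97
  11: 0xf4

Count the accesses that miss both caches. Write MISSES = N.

MISSES = 7

  [0] addr=0xed blk=59 s=3: MISS | VC []
  [1] addr=0xc3 blk=48 s=0: MISS | VC []
  [2] addr=0xc1 blk=48 s=0: L1-HIT | VC []
  [3] addr=0xf7 blk=61 s=5: MISS | VC []
  [4] addr=0x81 blk=32 s=0: MISS | VC [48]
  [5] addr=0xcf blk=51 s=3: MISS | VC [48, 59]
  [6] addr=0x96 blk=37 s=5: MISS | VC [48, 59, 61]
  [7] addr=0xf4 blk=61 s=5: VC-HIT | VC [48, 59, 37]
  [8] addr=0x80 blk=32 s=0: L1-HIT | VC [48, 59, 37]
  [9] addr=0xbe blk=47 s=7: MISS | VC [48, 59, 37]
  [10] addr=0x97 blk=37 s=5: VC-HIT | VC [48, 59, 61]
  [11] addr=0xf4 blk=61 s=5: VC-HIT | VC [48, 59, 37]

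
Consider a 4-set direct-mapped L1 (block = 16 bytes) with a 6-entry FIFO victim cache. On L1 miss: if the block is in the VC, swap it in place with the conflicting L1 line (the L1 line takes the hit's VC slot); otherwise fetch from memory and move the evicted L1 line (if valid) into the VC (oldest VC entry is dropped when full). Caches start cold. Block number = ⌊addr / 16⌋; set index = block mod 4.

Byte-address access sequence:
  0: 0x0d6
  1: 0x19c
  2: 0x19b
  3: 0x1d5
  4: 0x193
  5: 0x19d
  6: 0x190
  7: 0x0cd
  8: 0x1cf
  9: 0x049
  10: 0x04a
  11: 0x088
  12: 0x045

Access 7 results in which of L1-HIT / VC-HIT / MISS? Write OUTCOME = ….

#0 0xd6→b13/s1 MISS; vc=[]
#1 0x19c→b25/s1 MISS; vc=[13]
#2 0x19b→b25/s1 L1-HIT; vc=[13]
#3 0x1d5→b29/s1 MISS; vc=[13,25]
#4 0x193→b25/s1 VC-HIT; vc=[13,29]
#5 0x19d→b25/s1 L1-HIT; vc=[13,29]
#6 0x190→b25/s1 L1-HIT; vc=[13,29]
#7 0xcd→b12/s0 MISS; vc=[13,29]
#8 0x1cf→b28/s0 MISS; vc=[13,29,12]
#9 0x49→b4/s0 MISS; vc=[13,29,12,28]
#10 0x4a→b4/s0 L1-HIT; vc=[13,29,12,28]
#11 0x88→b8/s0 MISS; vc=[13,29,12,28,4]
#12 0x45→b4/s0 VC-HIT; vc=[13,29,12,28,8]

OUTCOME = MISS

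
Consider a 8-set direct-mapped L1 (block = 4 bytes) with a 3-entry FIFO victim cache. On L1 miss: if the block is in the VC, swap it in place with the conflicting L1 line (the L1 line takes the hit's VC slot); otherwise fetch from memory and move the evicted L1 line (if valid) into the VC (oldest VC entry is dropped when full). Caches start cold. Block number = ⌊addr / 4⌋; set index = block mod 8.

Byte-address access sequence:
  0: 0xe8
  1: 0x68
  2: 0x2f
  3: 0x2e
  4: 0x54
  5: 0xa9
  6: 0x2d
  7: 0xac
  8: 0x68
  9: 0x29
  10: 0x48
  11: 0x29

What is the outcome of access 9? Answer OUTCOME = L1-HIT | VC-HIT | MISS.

#0 0xe8→b58/s2 MISS; vc=[]
#1 0x68→b26/s2 MISS; vc=[58]
#2 0x2f→b11/s3 MISS; vc=[58]
#3 0x2e→b11/s3 L1-HIT; vc=[58]
#4 0x54→b21/s5 MISS; vc=[58]
#5 0xa9→b42/s2 MISS; vc=[58,26]
#6 0x2d→b11/s3 L1-HIT; vc=[58,26]
#7 0xac→b43/s3 MISS; vc=[58,26,11]
#8 0x68→b26/s2 VC-HIT; vc=[58,42,11]
#9 0x29→b10/s2 MISS; vc=[42,11,26]
#10 0x48→b18/s2 MISS; vc=[11,26,10]
#11 0x29→b10/s2 VC-HIT; vc=[11,26,18]

OUTCOME = MISS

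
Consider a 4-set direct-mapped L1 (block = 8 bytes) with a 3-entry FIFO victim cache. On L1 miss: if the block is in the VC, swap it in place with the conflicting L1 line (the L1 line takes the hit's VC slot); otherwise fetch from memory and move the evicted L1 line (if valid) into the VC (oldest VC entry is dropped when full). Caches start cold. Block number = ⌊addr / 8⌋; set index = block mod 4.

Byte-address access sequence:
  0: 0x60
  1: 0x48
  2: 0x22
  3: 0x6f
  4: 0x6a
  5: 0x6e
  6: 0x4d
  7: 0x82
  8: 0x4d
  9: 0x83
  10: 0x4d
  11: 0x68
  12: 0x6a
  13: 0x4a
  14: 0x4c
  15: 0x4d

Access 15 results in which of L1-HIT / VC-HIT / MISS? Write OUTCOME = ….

#0 0x60→b12/s0 MISS; vc=[]
#1 0x48→b9/s1 MISS; vc=[]
#2 0x22→b4/s0 MISS; vc=[12]
#3 0x6f→b13/s1 MISS; vc=[12,9]
#4 0x6a→b13/s1 L1-HIT; vc=[12,9]
#5 0x6e→b13/s1 L1-HIT; vc=[12,9]
#6 0x4d→b9/s1 VC-HIT; vc=[12,13]
#7 0x82→b16/s0 MISS; vc=[12,13,4]
#8 0x4d→b9/s1 L1-HIT; vc=[12,13,4]
#9 0x83→b16/s0 L1-HIT; vc=[12,13,4]
#10 0x4d→b9/s1 L1-HIT; vc=[12,13,4]
#11 0x68→b13/s1 VC-HIT; vc=[12,9,4]
#12 0x6a→b13/s1 L1-HIT; vc=[12,9,4]
#13 0x4a→b9/s1 VC-HIT; vc=[12,13,4]
#14 0x4c→b9/s1 L1-HIT; vc=[12,13,4]
#15 0x4d→b9/s1 L1-HIT; vc=[12,13,4]

OUTCOME = L1-HIT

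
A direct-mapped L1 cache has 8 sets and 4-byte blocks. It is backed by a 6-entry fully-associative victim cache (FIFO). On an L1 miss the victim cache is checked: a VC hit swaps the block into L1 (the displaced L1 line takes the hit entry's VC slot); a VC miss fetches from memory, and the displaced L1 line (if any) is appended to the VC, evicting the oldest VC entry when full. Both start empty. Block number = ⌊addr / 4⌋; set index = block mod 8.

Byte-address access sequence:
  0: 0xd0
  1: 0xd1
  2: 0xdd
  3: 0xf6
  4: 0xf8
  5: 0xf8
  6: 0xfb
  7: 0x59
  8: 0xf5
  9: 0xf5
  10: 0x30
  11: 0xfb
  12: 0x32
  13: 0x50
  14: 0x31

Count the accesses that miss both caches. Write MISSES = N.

MISSES = 7

0: 0xd0 (blk 52, set 4) → MISS  vc=[]
1: 0xd1 (blk 52, set 4) → L1-HIT  vc=[]
2: 0xdd (blk 55, set 7) → MISS  vc=[]
3: 0xf6 (blk 61, set 5) → MISS  vc=[]
4: 0xf8 (blk 62, set 6) → MISS  vc=[]
5: 0xf8 (blk 62, set 6) → L1-HIT  vc=[]
6: 0xfb (blk 62, set 6) → L1-HIT  vc=[]
7: 0x59 (blk 22, set 6) → MISS  vc=[62]
8: 0xf5 (blk 61, set 5) → L1-HIT  vc=[62]
9: 0xf5 (blk 61, set 5) → L1-HIT  vc=[62]
10: 0x30 (blk 12, set 4) → MISS  vc=[62, 52]
11: 0xfb (blk 62, set 6) → VC-HIT  vc=[22, 52]
12: 0x32 (blk 12, set 4) → L1-HIT  vc=[22, 52]
13: 0x50 (blk 20, set 4) → MISS  vc=[22, 52, 12]
14: 0x31 (blk 12, set 4) → VC-HIT  vc=[22, 52, 20]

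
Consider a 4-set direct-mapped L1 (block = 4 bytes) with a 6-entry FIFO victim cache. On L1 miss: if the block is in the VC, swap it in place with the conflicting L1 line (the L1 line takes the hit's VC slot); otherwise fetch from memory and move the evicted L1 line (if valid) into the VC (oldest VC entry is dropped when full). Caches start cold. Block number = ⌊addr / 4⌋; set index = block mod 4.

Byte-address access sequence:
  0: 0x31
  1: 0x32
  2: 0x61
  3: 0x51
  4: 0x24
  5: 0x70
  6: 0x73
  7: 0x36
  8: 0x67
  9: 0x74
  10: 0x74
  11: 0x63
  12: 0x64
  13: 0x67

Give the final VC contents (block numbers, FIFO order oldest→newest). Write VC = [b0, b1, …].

  [0] addr=0x31 blk=12 s=0: MISS | VC []
  [1] addr=0x32 blk=12 s=0: L1-HIT | VC []
  [2] addr=0x61 blk=24 s=0: MISS | VC [12]
  [3] addr=0x51 blk=20 s=0: MISS | VC [12, 24]
  [4] addr=0x24 blk=9 s=1: MISS | VC [12, 24]
  [5] addr=0x70 blk=28 s=0: MISS | VC [12, 24, 20]
  [6] addr=0x73 blk=28 s=0: L1-HIT | VC [12, 24, 20]
  [7] addr=0x36 blk=13 s=1: MISS | VC [12, 24, 20, 9]
  [8] addr=0x67 blk=25 s=1: MISS | VC [12, 24, 20, 9, 13]
  [9] addr=0x74 blk=29 s=1: MISS | VC [12, 24, 20, 9, 13, 25]
  [10] addr=0x74 blk=29 s=1: L1-HIT | VC [12, 24, 20, 9, 13, 25]
  [11] addr=0x63 blk=24 s=0: VC-HIT | VC [12, 28, 20, 9, 13, 25]
  [12] addr=0x64 blk=25 s=1: VC-HIT | VC [12, 28, 20, 9, 13, 29]
  [13] addr=0x67 blk=25 s=1: L1-HIT | VC [12, 28, 20, 9, 13, 29]

VC = [12, 28, 20, 9, 13, 29]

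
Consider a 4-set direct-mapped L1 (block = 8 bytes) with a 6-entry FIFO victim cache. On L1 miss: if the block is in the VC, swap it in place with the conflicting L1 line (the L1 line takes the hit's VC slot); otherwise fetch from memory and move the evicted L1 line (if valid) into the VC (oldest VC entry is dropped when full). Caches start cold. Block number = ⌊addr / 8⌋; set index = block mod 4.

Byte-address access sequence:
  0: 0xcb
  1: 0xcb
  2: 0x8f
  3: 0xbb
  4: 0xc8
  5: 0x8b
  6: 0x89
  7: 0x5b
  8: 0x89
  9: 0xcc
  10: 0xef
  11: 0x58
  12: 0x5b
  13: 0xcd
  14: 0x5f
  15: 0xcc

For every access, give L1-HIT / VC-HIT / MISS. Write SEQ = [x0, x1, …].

SEQ = [MISS, L1-HIT, MISS, MISS, VC-HIT, VC-HIT, L1-HIT, MISS, L1-HIT, VC-HIT, MISS, L1-HIT, L1-HIT, VC-HIT, L1-HIT, L1-HIT]

0: 0xcb (blk 25, set 1) → MISS  vc=[]
1: 0xcb (blk 25, set 1) → L1-HIT  vc=[]
2: 0x8f (blk 17, set 1) → MISS  vc=[25]
3: 0xbb (blk 23, set 3) → MISS  vc=[25]
4: 0xc8 (blk 25, set 1) → VC-HIT  vc=[17]
5: 0x8b (blk 17, set 1) → VC-HIT  vc=[25]
6: 0x89 (blk 17, set 1) → L1-HIT  vc=[25]
7: 0x5b (blk 11, set 3) → MISS  vc=[25, 23]
8: 0x89 (blk 17, set 1) → L1-HIT  vc=[25, 23]
9: 0xcc (blk 25, set 1) → VC-HIT  vc=[17, 23]
10: 0xef (blk 29, set 1) → MISS  vc=[17, 23, 25]
11: 0x58 (blk 11, set 3) → L1-HIT  vc=[17, 23, 25]
12: 0x5b (blk 11, set 3) → L1-HIT  vc=[17, 23, 25]
13: 0xcd (blk 25, set 1) → VC-HIT  vc=[17, 23, 29]
14: 0x5f (blk 11, set 3) → L1-HIT  vc=[17, 23, 29]
15: 0xcc (blk 25, set 1) → L1-HIT  vc=[17, 23, 29]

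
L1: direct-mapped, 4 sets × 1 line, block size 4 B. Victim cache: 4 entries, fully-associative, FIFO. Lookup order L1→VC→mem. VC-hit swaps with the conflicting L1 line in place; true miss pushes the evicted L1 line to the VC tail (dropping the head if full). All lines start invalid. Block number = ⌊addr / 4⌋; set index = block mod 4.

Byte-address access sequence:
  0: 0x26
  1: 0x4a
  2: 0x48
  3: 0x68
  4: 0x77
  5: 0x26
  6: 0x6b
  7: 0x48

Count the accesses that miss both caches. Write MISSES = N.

#0 0x26→b9/s1 MISS; vc=[]
#1 0x4a→b18/s2 MISS; vc=[]
#2 0x48→b18/s2 L1-HIT; vc=[]
#3 0x68→b26/s2 MISS; vc=[18]
#4 0x77→b29/s1 MISS; vc=[18,9]
#5 0x26→b9/s1 VC-HIT; vc=[18,29]
#6 0x6b→b26/s2 L1-HIT; vc=[18,29]
#7 0x48→b18/s2 VC-HIT; vc=[26,29]

MISSES = 4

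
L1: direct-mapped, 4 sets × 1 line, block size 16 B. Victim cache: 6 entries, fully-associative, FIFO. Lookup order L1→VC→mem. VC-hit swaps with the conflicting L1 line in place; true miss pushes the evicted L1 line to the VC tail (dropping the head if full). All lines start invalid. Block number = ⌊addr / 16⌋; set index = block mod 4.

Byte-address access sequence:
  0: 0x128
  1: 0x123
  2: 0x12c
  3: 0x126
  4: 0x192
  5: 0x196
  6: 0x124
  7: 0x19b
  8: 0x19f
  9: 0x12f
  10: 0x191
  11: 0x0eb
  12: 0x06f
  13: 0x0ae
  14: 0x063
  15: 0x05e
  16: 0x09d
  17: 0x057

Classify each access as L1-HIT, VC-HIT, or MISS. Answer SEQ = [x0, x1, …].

0: 0x128 (blk 18, set 2) → MISS  vc=[]
1: 0x123 (blk 18, set 2) → L1-HIT  vc=[]
2: 0x12c (blk 18, set 2) → L1-HIT  vc=[]
3: 0x126 (blk 18, set 2) → L1-HIT  vc=[]
4: 0x192 (blk 25, set 1) → MISS  vc=[]
5: 0x196 (blk 25, set 1) → L1-HIT  vc=[]
6: 0x124 (blk 18, set 2) → L1-HIT  vc=[]
7: 0x19b (blk 25, set 1) → L1-HIT  vc=[]
8: 0x19f (blk 25, set 1) → L1-HIT  vc=[]
9: 0x12f (blk 18, set 2) → L1-HIT  vc=[]
10: 0x191 (blk 25, set 1) → L1-HIT  vc=[]
11: 0xeb (blk 14, set 2) → MISS  vc=[18]
12: 0x6f (blk 6, set 2) → MISS  vc=[18, 14]
13: 0xae (blk 10, set 2) → MISS  vc=[18, 14, 6]
14: 0x63 (blk 6, set 2) → VC-HIT  vc=[18, 14, 10]
15: 0x5e (blk 5, set 1) → MISS  vc=[18, 14, 10, 25]
16: 0x9d (blk 9, set 1) → MISS  vc=[18, 14, 10, 25, 5]
17: 0x57 (blk 5, set 1) → VC-HIT  vc=[18, 14, 10, 25, 9]

SEQ = [MISS, L1-HIT, L1-HIT, L1-HIT, MISS, L1-HIT, L1-HIT, L1-HIT, L1-HIT, L1-HIT, L1-HIT, MISS, MISS, MISS, VC-HIT, MISS, MISS, VC-HIT]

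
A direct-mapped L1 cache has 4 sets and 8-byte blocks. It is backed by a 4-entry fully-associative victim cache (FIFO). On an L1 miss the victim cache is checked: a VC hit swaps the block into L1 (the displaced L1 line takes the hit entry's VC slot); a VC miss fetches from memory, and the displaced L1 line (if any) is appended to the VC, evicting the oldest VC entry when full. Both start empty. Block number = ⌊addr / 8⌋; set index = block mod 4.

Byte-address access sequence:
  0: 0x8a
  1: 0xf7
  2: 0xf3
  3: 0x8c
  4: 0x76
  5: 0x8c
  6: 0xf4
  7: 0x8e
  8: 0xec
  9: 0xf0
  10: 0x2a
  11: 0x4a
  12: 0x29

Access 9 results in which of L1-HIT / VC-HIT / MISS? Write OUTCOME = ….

  [0] addr=0x8a blk=17 s=1: MISS | VC []
  [1] addr=0xf7 blk=30 s=2: MISS | VC []
  [2] addr=0xf3 blk=30 s=2: L1-HIT | VC []
  [3] addr=0x8c blk=17 s=1: L1-HIT | VC []
  [4] addr=0x76 blk=14 s=2: MISS | VC [30]
  [5] addr=0x8c blk=17 s=1: L1-HIT | VC [30]
  [6] addr=0xf4 blk=30 s=2: VC-HIT | VC [14]
  [7] addr=0x8e blk=17 s=1: L1-HIT | VC [14]
  [8] addr=0xec blk=29 s=1: MISS | VC [14, 17]
  [9] addr=0xf0 blk=30 s=2: L1-HIT | VC [14, 17]
  [10] addr=0x2a blk=5 s=1: MISS | VC [14, 17, 29]
  [11] addr=0x4a blk=9 s=1: MISS | VC [14, 17, 29, 5]
  [12] addr=0x29 blk=5 s=1: VC-HIT | VC [14, 17, 29, 9]

OUTCOME = L1-HIT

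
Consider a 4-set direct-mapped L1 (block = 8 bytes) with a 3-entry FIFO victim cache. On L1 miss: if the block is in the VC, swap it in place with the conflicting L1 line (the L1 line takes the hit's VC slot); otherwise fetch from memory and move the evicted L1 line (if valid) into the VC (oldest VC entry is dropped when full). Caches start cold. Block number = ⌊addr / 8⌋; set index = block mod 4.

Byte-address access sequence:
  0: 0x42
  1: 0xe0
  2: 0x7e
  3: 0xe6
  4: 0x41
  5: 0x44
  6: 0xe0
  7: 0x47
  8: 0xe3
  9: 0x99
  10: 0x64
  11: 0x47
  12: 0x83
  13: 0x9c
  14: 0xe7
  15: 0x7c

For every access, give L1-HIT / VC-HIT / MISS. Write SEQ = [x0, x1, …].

#0 0x42→b8/s0 MISS; vc=[]
#1 0xe0→b28/s0 MISS; vc=[8]
#2 0x7e→b15/s3 MISS; vc=[8]
#3 0xe6→b28/s0 L1-HIT; vc=[8]
#4 0x41→b8/s0 VC-HIT; vc=[28]
#5 0x44→b8/s0 L1-HIT; vc=[28]
#6 0xe0→b28/s0 VC-HIT; vc=[8]
#7 0x47→b8/s0 VC-HIT; vc=[28]
#8 0xe3→b28/s0 VC-HIT; vc=[8]
#9 0x99→b19/s3 MISS; vc=[8,15]
#10 0x64→b12/s0 MISS; vc=[8,15,28]
#11 0x47→b8/s0 VC-HIT; vc=[12,15,28]
#12 0x83→b16/s0 MISS; vc=[15,28,8]
#13 0x9c→b19/s3 L1-HIT; vc=[15,28,8]
#14 0xe7→b28/s0 VC-HIT; vc=[15,16,8]
#15 0x7c→b15/s3 VC-HIT; vc=[19,16,8]

SEQ = [MISS, MISS, MISS, L1-HIT, VC-HIT, L1-HIT, VC-HIT, VC-HIT, VC-HIT, MISS, MISS, VC-HIT, MISS, L1-HIT, VC-HIT, VC-HIT]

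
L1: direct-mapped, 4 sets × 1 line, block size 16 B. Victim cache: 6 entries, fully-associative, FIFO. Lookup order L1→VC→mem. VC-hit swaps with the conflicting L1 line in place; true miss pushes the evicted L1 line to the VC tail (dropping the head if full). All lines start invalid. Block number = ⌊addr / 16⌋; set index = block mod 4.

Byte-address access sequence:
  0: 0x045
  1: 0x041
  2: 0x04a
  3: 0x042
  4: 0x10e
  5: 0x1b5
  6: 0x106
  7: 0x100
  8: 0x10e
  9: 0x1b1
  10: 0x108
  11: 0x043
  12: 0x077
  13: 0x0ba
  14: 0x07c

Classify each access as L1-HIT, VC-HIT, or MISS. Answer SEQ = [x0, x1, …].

SEQ = [MISS, L1-HIT, L1-HIT, L1-HIT, MISS, MISS, L1-HIT, L1-HIT, L1-HIT, L1-HIT, L1-HIT, VC-HIT, MISS, MISS, VC-HIT]

#0 0x45→b4/s0 MISS; vc=[]
#1 0x41→b4/s0 L1-HIT; vc=[]
#2 0x4a→b4/s0 L1-HIT; vc=[]
#3 0x42→b4/s0 L1-HIT; vc=[]
#4 0x10e→b16/s0 MISS; vc=[4]
#5 0x1b5→b27/s3 MISS; vc=[4]
#6 0x106→b16/s0 L1-HIT; vc=[4]
#7 0x100→b16/s0 L1-HIT; vc=[4]
#8 0x10e→b16/s0 L1-HIT; vc=[4]
#9 0x1b1→b27/s3 L1-HIT; vc=[4]
#10 0x108→b16/s0 L1-HIT; vc=[4]
#11 0x43→b4/s0 VC-HIT; vc=[16]
#12 0x77→b7/s3 MISS; vc=[16,27]
#13 0xba→b11/s3 MISS; vc=[16,27,7]
#14 0x7c→b7/s3 VC-HIT; vc=[16,27,11]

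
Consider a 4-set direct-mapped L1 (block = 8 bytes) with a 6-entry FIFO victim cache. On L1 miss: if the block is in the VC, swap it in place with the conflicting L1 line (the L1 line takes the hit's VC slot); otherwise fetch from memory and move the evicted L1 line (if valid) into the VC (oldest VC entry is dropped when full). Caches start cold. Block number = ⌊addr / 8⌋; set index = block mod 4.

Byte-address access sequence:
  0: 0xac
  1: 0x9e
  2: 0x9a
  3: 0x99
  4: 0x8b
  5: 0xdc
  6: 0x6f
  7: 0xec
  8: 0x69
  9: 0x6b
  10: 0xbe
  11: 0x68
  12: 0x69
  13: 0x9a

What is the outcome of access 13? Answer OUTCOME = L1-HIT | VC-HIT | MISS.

0: 0xac (blk 21, set 1) → MISS  vc=[]
1: 0x9e (blk 19, set 3) → MISS  vc=[]
2: 0x9a (blk 19, set 3) → L1-HIT  vc=[]
3: 0x99 (blk 19, set 3) → L1-HIT  vc=[]
4: 0x8b (blk 17, set 1) → MISS  vc=[21]
5: 0xdc (blk 27, set 3) → MISS  vc=[21, 19]
6: 0x6f (blk 13, set 1) → MISS  vc=[21, 19, 17]
7: 0xec (blk 29, set 1) → MISS  vc=[21, 19, 17, 13]
8: 0x69 (blk 13, set 1) → VC-HIT  vc=[21, 19, 17, 29]
9: 0x6b (blk 13, set 1) → L1-HIT  vc=[21, 19, 17, 29]
10: 0xbe (blk 23, set 3) → MISS  vc=[21, 19, 17, 29, 27]
11: 0x68 (blk 13, set 1) → L1-HIT  vc=[21, 19, 17, 29, 27]
12: 0x69 (blk 13, set 1) → L1-HIT  vc=[21, 19, 17, 29, 27]
13: 0x9a (blk 19, set 3) → VC-HIT  vc=[21, 23, 17, 29, 27]

OUTCOME = VC-HIT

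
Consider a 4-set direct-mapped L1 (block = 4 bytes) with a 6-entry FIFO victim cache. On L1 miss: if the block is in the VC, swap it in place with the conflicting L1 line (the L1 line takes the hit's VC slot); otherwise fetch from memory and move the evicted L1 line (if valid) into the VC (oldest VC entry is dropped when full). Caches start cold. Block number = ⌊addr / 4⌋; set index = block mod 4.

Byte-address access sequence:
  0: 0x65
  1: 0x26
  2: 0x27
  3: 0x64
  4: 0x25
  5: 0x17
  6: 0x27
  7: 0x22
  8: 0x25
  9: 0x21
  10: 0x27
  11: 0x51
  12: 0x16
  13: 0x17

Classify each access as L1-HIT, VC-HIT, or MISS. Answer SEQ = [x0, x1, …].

#0 0x65→b25/s1 MISS; vc=[]
#1 0x26→b9/s1 MISS; vc=[25]
#2 0x27→b9/s1 L1-HIT; vc=[25]
#3 0x64→b25/s1 VC-HIT; vc=[9]
#4 0x25→b9/s1 VC-HIT; vc=[25]
#5 0x17→b5/s1 MISS; vc=[25,9]
#6 0x27→b9/s1 VC-HIT; vc=[25,5]
#7 0x22→b8/s0 MISS; vc=[25,5]
#8 0x25→b9/s1 L1-HIT; vc=[25,5]
#9 0x21→b8/s0 L1-HIT; vc=[25,5]
#10 0x27→b9/s1 L1-HIT; vc=[25,5]
#11 0x51→b20/s0 MISS; vc=[25,5,8]
#12 0x16→b5/s1 VC-HIT; vc=[25,9,8]
#13 0x17→b5/s1 L1-HIT; vc=[25,9,8]

SEQ = [MISS, MISS, L1-HIT, VC-HIT, VC-HIT, MISS, VC-HIT, MISS, L1-HIT, L1-HIT, L1-HIT, MISS, VC-HIT, L1-HIT]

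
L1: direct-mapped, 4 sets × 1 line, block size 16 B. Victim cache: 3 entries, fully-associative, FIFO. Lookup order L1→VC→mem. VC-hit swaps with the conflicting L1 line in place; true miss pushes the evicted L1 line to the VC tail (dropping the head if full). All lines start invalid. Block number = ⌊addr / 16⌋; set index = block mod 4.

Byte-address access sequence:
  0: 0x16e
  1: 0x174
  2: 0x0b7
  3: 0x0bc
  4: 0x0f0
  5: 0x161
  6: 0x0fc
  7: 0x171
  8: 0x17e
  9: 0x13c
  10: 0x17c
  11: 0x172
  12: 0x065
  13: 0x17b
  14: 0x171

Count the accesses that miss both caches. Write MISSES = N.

0: 0x16e (blk 22, set 2) → MISS  vc=[]
1: 0x174 (blk 23, set 3) → MISS  vc=[]
2: 0xb7 (blk 11, set 3) → MISS  vc=[23]
3: 0xbc (blk 11, set 3) → L1-HIT  vc=[23]
4: 0xf0 (blk 15, set 3) → MISS  vc=[23, 11]
5: 0x161 (blk 22, set 2) → L1-HIT  vc=[23, 11]
6: 0xfc (blk 15, set 3) → L1-HIT  vc=[23, 11]
7: 0x171 (blk 23, set 3) → VC-HIT  vc=[15, 11]
8: 0x17e (blk 23, set 3) → L1-HIT  vc=[15, 11]
9: 0x13c (blk 19, set 3) → MISS  vc=[15, 11, 23]
10: 0x17c (blk 23, set 3) → VC-HIT  vc=[15, 11, 19]
11: 0x172 (blk 23, set 3) → L1-HIT  vc=[15, 11, 19]
12: 0x65 (blk 6, set 2) → MISS  vc=[11, 19, 22]
13: 0x17b (blk 23, set 3) → L1-HIT  vc=[11, 19, 22]
14: 0x171 (blk 23, set 3) → L1-HIT  vc=[11, 19, 22]

MISSES = 6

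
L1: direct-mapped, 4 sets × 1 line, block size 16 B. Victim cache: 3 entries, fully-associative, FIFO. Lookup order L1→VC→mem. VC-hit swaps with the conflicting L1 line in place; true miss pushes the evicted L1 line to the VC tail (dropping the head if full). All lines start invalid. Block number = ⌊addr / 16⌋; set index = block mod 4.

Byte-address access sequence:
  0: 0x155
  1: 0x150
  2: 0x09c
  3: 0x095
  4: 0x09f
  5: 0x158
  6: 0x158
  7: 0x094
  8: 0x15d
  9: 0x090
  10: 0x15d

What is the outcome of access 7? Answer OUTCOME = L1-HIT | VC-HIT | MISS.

OUTCOME = VC-HIT

#0 0x155→b21/s1 MISS; vc=[]
#1 0x150→b21/s1 L1-HIT; vc=[]
#2 0x9c→b9/s1 MISS; vc=[21]
#3 0x95→b9/s1 L1-HIT; vc=[21]
#4 0x9f→b9/s1 L1-HIT; vc=[21]
#5 0x158→b21/s1 VC-HIT; vc=[9]
#6 0x158→b21/s1 L1-HIT; vc=[9]
#7 0x94→b9/s1 VC-HIT; vc=[21]
#8 0x15d→b21/s1 VC-HIT; vc=[9]
#9 0x90→b9/s1 VC-HIT; vc=[21]
#10 0x15d→b21/s1 VC-HIT; vc=[9]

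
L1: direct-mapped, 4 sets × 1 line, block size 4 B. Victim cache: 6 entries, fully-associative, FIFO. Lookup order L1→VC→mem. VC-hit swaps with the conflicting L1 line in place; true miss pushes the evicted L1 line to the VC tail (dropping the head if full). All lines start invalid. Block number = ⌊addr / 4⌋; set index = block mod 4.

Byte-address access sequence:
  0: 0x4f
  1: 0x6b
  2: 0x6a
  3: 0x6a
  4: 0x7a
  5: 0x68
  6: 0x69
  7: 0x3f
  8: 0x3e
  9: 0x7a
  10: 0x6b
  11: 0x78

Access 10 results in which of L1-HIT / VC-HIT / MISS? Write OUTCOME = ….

OUTCOME = VC-HIT

#0 0x4f→b19/s3 MISS; vc=[]
#1 0x6b→b26/s2 MISS; vc=[]
#2 0x6a→b26/s2 L1-HIT; vc=[]
#3 0x6a→b26/s2 L1-HIT; vc=[]
#4 0x7a→b30/s2 MISS; vc=[26]
#5 0x68→b26/s2 VC-HIT; vc=[30]
#6 0x69→b26/s2 L1-HIT; vc=[30]
#7 0x3f→b15/s3 MISS; vc=[30,19]
#8 0x3e→b15/s3 L1-HIT; vc=[30,19]
#9 0x7a→b30/s2 VC-HIT; vc=[26,19]
#10 0x6b→b26/s2 VC-HIT; vc=[30,19]
#11 0x78→b30/s2 VC-HIT; vc=[26,19]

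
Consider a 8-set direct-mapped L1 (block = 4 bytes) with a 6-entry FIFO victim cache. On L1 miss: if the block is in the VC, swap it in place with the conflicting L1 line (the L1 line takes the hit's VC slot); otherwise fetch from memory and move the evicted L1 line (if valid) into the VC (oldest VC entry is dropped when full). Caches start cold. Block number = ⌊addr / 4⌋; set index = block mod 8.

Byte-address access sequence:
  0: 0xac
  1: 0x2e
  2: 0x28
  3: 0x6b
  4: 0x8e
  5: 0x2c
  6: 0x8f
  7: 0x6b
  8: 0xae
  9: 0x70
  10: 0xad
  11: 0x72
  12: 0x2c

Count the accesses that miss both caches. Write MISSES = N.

MISSES = 6

  [0] addr=0xac blk=43 s=3: MISS | VC []
  [1] addr=0x2e blk=11 s=3: MISS | VC [43]
  [2] addr=0x28 blk=10 s=2: MISS | VC [43]
  [3] addr=0x6b blk=26 s=2: MISS | VC [43, 10]
  [4] addr=0x8e blk=35 s=3: MISS | VC [43, 10, 11]
  [5] addr=0x2c blk=11 s=3: VC-HIT | VC [43, 10, 35]
  [6] addr=0x8f blk=35 s=3: VC-HIT | VC [43, 10, 11]
  [7] addr=0x6b blk=26 s=2: L1-HIT | VC [43, 10, 11]
  [8] addr=0xae blk=43 s=3: VC-HIT | VC [35, 10, 11]
  [9] addr=0x70 blk=28 s=4: MISS | VC [35, 10, 11]
  [10] addr=0xad blk=43 s=3: L1-HIT | VC [35, 10, 11]
  [11] addr=0x72 blk=28 s=4: L1-HIT | VC [35, 10, 11]
  [12] addr=0x2c blk=11 s=3: VC-HIT | VC [35, 10, 43]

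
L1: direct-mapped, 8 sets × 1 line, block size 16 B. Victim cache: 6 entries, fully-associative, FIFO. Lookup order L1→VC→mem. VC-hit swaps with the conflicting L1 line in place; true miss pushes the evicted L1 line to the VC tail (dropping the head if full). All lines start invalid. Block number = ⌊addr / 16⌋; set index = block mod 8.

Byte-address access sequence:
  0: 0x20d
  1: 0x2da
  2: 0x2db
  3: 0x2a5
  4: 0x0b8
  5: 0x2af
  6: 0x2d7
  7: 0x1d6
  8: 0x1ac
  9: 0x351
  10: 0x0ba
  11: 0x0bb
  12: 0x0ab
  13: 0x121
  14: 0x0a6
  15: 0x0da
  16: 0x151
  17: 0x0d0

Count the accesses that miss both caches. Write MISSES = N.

MISSES = 11

0: 0x20d (blk 32, set 0) → MISS  vc=[]
1: 0x2da (blk 45, set 5) → MISS  vc=[]
2: 0x2db (blk 45, set 5) → L1-HIT  vc=[]
3: 0x2a5 (blk 42, set 2) → MISS  vc=[]
4: 0xb8 (blk 11, set 3) → MISS  vc=[]
5: 0x2af (blk 42, set 2) → L1-HIT  vc=[]
6: 0x2d7 (blk 45, set 5) → L1-HIT  vc=[]
7: 0x1d6 (blk 29, set 5) → MISS  vc=[45]
8: 0x1ac (blk 26, set 2) → MISS  vc=[45, 42]
9: 0x351 (blk 53, set 5) → MISS  vc=[45, 42, 29]
10: 0xba (blk 11, set 3) → L1-HIT  vc=[45, 42, 29]
11: 0xbb (blk 11, set 3) → L1-HIT  vc=[45, 42, 29]
12: 0xab (blk 10, set 2) → MISS  vc=[45, 42, 29, 26]
13: 0x121 (blk 18, set 2) → MISS  vc=[45, 42, 29, 26, 10]
14: 0xa6 (blk 10, set 2) → VC-HIT  vc=[45, 42, 29, 26, 18]
15: 0xda (blk 13, set 5) → MISS  vc=[45, 42, 29, 26, 18, 53]
16: 0x151 (blk 21, set 5) → MISS  vc=[42, 29, 26, 18, 53, 13]
17: 0xd0 (blk 13, set 5) → VC-HIT  vc=[42, 29, 26, 18, 53, 21]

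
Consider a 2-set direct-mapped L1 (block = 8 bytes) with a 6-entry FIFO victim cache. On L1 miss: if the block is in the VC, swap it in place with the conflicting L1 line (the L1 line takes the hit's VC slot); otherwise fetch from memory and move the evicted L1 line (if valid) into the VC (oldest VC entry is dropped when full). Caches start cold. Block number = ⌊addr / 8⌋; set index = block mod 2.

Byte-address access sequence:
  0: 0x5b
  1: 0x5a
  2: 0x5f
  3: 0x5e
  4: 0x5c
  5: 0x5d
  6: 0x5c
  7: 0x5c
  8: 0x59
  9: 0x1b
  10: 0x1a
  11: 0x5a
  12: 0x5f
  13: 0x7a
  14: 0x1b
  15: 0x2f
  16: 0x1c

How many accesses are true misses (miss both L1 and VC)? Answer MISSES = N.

0: 0x5b (blk 11, set 1) → MISS  vc=[]
1: 0x5a (blk 11, set 1) → L1-HIT  vc=[]
2: 0x5f (blk 11, set 1) → L1-HIT  vc=[]
3: 0x5e (blk 11, set 1) → L1-HIT  vc=[]
4: 0x5c (blk 11, set 1) → L1-HIT  vc=[]
5: 0x5d (blk 11, set 1) → L1-HIT  vc=[]
6: 0x5c (blk 11, set 1) → L1-HIT  vc=[]
7: 0x5c (blk 11, set 1) → L1-HIT  vc=[]
8: 0x59 (blk 11, set 1) → L1-HIT  vc=[]
9: 0x1b (blk 3, set 1) → MISS  vc=[11]
10: 0x1a (blk 3, set 1) → L1-HIT  vc=[11]
11: 0x5a (blk 11, set 1) → VC-HIT  vc=[3]
12: 0x5f (blk 11, set 1) → L1-HIT  vc=[3]
13: 0x7a (blk 15, set 1) → MISS  vc=[3, 11]
14: 0x1b (blk 3, set 1) → VC-HIT  vc=[15, 11]
15: 0x2f (blk 5, set 1) → MISS  vc=[15, 11, 3]
16: 0x1c (blk 3, set 1) → VC-HIT  vc=[15, 11, 5]

MISSES = 4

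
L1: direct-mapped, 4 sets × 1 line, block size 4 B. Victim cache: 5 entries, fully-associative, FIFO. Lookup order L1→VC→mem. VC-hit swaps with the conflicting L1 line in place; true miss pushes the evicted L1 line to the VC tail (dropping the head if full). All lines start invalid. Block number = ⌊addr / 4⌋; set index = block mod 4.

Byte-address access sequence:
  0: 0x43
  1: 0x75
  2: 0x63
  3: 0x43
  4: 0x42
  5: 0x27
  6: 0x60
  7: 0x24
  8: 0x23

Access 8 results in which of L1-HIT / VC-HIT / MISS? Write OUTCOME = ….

#0 0x43→b16/s0 MISS; vc=[]
#1 0x75→b29/s1 MISS; vc=[]
#2 0x63→b24/s0 MISS; vc=[16]
#3 0x43→b16/s0 VC-HIT; vc=[24]
#4 0x42→b16/s0 L1-HIT; vc=[24]
#5 0x27→b9/s1 MISS; vc=[24,29]
#6 0x60→b24/s0 VC-HIT; vc=[16,29]
#7 0x24→b9/s1 L1-HIT; vc=[16,29]
#8 0x23→b8/s0 MISS; vc=[16,29,24]

OUTCOME = MISS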